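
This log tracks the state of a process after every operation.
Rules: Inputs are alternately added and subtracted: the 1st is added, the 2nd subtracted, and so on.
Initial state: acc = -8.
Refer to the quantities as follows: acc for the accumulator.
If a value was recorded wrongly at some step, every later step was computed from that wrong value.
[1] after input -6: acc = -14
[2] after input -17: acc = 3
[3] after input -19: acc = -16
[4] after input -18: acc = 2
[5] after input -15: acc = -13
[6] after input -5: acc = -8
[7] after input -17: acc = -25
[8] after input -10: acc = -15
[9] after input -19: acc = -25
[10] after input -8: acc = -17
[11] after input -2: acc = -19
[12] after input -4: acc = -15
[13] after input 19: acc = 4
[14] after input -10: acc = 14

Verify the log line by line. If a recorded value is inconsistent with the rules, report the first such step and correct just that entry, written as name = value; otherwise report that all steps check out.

1. acc = -8 + -6 = -14 (confirmed correct)
2. acc = -14 - -17 = 3 (exactly as logged)
3. acc = 3 + -19 = -16 (no discrepancy)
4. acc = -16 - -18 = 2 (confirmed correct)
5. acc = 2 + -15 = -13 (same as recorded)
6. acc = -13 - -5 = -8 (checks out)
7. acc = -8 + -17 = -25 (verified)
8. acc = -25 - -10 = -15 (in agreement)
9. acc = -15 + -19 = -34 (the recorded entry deviates here)
Step 9 is the first one off; corrected, acc = -34.

step 9, acc = -34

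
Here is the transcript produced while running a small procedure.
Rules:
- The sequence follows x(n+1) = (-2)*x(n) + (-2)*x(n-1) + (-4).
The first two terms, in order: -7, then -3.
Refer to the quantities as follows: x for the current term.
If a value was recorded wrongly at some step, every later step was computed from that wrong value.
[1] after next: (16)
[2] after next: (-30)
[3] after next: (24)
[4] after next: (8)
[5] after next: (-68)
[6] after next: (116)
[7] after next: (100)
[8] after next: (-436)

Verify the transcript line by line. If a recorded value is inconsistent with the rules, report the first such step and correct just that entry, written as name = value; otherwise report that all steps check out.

Recomputing the run from the initial state:
step 1: x = 16
step 2: x = -30
step 3: x = 24
step 4: x = 8
step 5: x = -68
step 6: x = 116
step 7: x = -100
step 8: x = -36
The first disagreement with the transcript is at step 7, where the value should be x = -100.

step 7, x = -100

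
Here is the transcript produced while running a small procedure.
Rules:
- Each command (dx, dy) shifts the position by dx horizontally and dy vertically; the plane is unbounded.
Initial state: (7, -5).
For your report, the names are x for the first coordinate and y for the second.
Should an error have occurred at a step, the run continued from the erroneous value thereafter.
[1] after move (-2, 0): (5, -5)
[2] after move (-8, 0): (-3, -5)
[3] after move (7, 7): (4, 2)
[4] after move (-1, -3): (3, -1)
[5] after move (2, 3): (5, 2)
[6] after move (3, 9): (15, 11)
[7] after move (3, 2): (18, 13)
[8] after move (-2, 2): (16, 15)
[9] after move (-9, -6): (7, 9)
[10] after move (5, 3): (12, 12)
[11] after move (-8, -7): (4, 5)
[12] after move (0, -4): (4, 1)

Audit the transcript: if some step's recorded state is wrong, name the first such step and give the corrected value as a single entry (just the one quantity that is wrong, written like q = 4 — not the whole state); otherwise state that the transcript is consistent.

1. x = 7 + (-2) = 5, y = -5 + (0) = -5 (verified)
2. x = 5 + (-8) = -3, y = -5 + (0) = -5 (consistent with the transcript)
3. x = -3 + (7) = 4, y = -5 + (7) = 2 (exactly as logged)
4. x = 4 + (-1) = 3, y = 2 + (-3) = -1 (same as recorded)
5. x = 3 + (2) = 5, y = -1 + (3) = 2 (verified)
6. x = 5 + (3) = 8, y = 2 + (9) = 11 (a discrepancy with the transcript)
Conclusion: step 6 carries the first error; the entry should be x = 8.

step 6, x = 8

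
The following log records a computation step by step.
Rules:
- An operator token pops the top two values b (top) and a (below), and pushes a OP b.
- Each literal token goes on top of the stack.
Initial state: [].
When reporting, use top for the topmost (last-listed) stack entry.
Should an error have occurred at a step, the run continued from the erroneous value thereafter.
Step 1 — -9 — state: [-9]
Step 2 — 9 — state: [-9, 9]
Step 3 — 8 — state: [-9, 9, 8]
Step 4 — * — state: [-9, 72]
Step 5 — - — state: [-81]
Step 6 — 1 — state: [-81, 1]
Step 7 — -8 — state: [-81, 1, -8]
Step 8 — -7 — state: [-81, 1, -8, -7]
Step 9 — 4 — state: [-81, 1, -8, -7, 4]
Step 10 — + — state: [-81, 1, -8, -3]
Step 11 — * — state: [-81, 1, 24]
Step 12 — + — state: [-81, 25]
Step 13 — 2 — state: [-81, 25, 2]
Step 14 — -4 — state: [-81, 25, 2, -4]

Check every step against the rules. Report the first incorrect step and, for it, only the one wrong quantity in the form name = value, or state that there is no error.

no error

Recomputing the run from the initial state:
step 1: [-9]
step 2: [-9, 9]
step 3: [-9, 9, 8]
step 4: [-9, 72]
step 5: [-81]
step 6: [-81, 1]
step 7: [-81, 1, -8]
step 8: [-81, 1, -8, -7]
step 9: [-81, 1, -8, -7, 4]
step 10: [-81, 1, -8, -3]
step 11: [-81, 1, 24]
step 12: [-81, 25]
step 13: [-81, 25, 2]
step 14: [-81, 25, 2, -4]
This matches the log at every step.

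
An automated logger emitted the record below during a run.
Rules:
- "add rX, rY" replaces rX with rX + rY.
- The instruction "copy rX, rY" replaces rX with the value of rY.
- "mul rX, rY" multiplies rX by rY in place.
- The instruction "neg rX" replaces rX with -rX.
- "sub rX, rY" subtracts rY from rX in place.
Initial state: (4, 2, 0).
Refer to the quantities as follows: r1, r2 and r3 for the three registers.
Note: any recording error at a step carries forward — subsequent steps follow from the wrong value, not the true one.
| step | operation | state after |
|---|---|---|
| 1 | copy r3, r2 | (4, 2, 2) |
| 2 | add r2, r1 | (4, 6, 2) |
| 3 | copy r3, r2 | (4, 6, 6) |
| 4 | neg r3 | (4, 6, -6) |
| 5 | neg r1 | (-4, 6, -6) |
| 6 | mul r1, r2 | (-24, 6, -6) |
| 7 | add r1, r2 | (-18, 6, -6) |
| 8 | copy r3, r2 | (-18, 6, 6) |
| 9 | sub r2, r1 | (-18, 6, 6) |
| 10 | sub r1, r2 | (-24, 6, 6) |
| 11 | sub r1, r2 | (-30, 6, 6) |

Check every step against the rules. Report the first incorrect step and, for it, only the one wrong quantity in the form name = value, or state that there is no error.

Step 1: r3 = 2 — consistent with the record.
Step 2: r2 = 2 + 4 = 6 — same as recorded.
Step 3: r3 = 6 — checks out.
Step 4: r3 = -(6) = -6 — matches.
Step 5: r1 = -(4) = -4 — no discrepancy.
Step 6: r1 = -4 * 6 = -24 — same as recorded.
Step 7: r1 = -24 + 6 = -18 — checks out.
Step 8: r3 = 6 — no discrepancy.
Step 9: r2 = 6 - -18 = 24 — the recorded entry deviates here.
Step 9 is the first one off; corrected, r2 = 24.

step 9, r2 = 24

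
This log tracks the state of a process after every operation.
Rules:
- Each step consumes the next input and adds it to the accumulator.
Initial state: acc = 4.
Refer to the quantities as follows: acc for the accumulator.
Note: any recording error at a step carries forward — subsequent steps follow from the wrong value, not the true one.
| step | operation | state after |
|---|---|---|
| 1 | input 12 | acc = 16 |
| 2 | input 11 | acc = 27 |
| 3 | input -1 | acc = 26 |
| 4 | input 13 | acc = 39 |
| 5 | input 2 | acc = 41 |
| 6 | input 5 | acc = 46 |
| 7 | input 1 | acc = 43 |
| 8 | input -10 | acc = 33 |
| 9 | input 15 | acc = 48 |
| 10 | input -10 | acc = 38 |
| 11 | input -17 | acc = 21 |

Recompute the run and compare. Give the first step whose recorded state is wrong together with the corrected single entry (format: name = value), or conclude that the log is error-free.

step 7, acc = 47

step 1: acc = 4 + 12 = 16 -> exactly as logged
step 2: acc = 16 + 11 = 27 -> in agreement
step 3: acc = 27 + -1 = 26 -> checks out
step 4: acc = 26 + 13 = 39 -> same as recorded
step 5: acc = 39 + 2 = 41 -> exactly as logged
step 6: acc = 41 + 5 = 46 -> exactly as logged
step 7: acc = 46 + 1 = 47 -> not what was recorded
The earliest wrong entry is at step 7: it should read acc = 47.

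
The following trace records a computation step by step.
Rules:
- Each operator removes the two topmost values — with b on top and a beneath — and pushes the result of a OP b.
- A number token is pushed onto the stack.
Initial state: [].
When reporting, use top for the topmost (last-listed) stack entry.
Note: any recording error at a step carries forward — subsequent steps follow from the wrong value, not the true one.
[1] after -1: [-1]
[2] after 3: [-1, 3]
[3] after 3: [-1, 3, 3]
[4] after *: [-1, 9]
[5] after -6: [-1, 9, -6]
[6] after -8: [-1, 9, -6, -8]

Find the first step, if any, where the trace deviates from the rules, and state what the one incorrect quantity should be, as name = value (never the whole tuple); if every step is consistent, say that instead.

Recomputing the run from the initial state:
step 1: [-1]
step 2: [-1, 3]
step 3: [-1, 3, 3]
step 4: [-1, 9]
step 5: [-1, 9, -6]
step 6: [-1, 9, -6, -8]
This matches the trace at every step.

no error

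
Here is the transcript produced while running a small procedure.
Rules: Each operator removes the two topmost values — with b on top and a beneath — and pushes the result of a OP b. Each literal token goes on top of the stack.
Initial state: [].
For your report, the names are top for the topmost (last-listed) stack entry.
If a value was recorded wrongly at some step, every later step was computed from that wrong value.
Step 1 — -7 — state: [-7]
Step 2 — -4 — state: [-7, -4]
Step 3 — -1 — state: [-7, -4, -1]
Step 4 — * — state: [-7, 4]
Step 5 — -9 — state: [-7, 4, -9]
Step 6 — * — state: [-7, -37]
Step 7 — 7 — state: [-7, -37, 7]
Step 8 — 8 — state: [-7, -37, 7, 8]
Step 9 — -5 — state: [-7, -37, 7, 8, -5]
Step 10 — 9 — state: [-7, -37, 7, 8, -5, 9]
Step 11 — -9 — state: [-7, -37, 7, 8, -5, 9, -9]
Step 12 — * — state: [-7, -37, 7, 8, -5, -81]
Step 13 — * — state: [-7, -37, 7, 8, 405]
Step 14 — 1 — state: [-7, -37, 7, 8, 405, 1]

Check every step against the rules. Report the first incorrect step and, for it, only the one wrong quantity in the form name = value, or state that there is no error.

Recomputing the run from the initial state:
step 1: [-7]
step 2: [-7, -4]
step 3: [-7, -4, -1]
step 4: [-7, 4]
step 5: [-7, 4, -9]
step 6: [-7, -36]
step 7: [-7, -36, 7]
step 8: [-7, -36, 7, 8]
step 9: [-7, -36, 7, 8, -5]
step 10: [-7, -36, 7, 8, -5, 9]
step 11: [-7, -36, 7, 8, -5, 9, -9]
step 12: [-7, -36, 7, 8, -5, -81]
step 13: [-7, -36, 7, 8, 405]
step 14: [-7, -36, 7, 8, 405, 1]
The first disagreement with the transcript is at step 6, where the value should be top = -36.

step 6, top = -36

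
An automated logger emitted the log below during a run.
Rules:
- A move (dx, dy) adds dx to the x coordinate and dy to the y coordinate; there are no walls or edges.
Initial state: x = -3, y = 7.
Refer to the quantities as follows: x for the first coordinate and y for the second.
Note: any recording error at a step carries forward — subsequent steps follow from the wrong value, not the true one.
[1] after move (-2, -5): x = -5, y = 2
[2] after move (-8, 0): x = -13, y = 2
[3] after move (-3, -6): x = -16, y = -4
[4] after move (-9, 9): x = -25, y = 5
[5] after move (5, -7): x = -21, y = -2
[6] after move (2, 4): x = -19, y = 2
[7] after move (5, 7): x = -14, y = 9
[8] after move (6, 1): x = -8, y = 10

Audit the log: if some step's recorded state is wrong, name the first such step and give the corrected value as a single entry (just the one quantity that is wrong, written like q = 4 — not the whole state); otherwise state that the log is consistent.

step 5, x = -20

1. x = -3 + (-2) = -5, y = 7 + (-5) = 2 (consistent with the log)
2. x = -5 + (-8) = -13, y = 2 + (0) = 2 (consistent with the log)
3. x = -13 + (-3) = -16, y = 2 + (-6) = -4 (same as recorded)
4. x = -16 + (-9) = -25, y = -4 + (9) = 5 (exactly as logged)
5. x = -25 + (5) = -20, y = 5 + (-7) = -2 (the log disagrees here)
First deviation found at step 5; the corrected entry is x = -20.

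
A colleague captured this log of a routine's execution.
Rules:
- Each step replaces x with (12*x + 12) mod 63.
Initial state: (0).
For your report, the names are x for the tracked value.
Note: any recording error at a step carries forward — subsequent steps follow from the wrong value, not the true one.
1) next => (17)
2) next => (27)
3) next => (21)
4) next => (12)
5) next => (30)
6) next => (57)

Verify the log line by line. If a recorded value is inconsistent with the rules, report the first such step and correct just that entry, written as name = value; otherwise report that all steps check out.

Step 1: x = (12*0 + 12) mod 63 = 12 — this is not what the log shows.
Conclusion: step 1 carries the first error; the entry should be x = 12.

step 1, x = 12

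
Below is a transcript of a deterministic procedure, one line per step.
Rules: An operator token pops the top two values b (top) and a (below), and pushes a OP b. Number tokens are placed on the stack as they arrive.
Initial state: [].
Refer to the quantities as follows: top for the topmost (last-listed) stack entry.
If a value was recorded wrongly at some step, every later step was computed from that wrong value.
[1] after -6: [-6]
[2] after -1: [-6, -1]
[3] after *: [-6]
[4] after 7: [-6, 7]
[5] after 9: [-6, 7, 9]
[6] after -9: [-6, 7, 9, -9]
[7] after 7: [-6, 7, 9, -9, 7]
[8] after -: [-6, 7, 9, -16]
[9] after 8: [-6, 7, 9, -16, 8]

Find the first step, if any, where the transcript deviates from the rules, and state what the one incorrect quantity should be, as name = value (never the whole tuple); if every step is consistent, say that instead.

1. push -6: top = -6 (consistent with the transcript)
2. push -1: top = -1 (exactly as logged)
3. -6 * -1 = 6 (first mismatch against the transcript)
So the first discrepancy is step 3, where the right value is top = 6.

step 3, top = 6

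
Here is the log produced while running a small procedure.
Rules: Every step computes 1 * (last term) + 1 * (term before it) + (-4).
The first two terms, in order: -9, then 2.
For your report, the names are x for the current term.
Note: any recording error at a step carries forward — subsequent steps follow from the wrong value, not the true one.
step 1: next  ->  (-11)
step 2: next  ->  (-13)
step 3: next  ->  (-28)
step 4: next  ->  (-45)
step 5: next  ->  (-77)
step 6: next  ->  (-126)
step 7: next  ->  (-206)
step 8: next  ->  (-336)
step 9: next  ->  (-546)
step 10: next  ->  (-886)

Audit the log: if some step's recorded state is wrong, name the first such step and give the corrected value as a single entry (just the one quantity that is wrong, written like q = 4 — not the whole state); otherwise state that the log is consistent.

Recomputing the run from the initial state:
step 1: x = -11
step 2: x = -13
step 3: x = -28
step 4: x = -45
step 5: x = -77
step 6: x = -126
step 7: x = -207
step 8: x = -337
step 9: x = -548
step 10: x = -889
The first disagreement with the log is at step 7, where the value should be x = -207.

step 7, x = -207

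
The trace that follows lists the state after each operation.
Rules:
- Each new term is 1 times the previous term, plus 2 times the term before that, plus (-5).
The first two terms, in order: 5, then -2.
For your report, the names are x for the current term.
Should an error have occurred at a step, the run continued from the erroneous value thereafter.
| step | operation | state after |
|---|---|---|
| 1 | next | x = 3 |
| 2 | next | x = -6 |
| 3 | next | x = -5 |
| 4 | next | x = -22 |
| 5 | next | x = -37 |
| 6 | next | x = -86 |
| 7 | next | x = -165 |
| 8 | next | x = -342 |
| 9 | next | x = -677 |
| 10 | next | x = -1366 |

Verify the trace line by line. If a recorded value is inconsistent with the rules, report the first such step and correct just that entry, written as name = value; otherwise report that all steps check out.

no error

step 1: x = 1*(-2) + (2)*(5) + (-5) = 3 -> confirmed correct
step 2: x = 1*(3) + (2)*(-2) + (-5) = -6 -> checks out
step 3: x = 1*(-6) + (2)*(3) + (-5) = -5 -> exactly as logged
step 4: x = 1*(-5) + (2)*(-6) + (-5) = -22 -> no discrepancy
step 5: x = 1*(-22) + (2)*(-5) + (-5) = -37 -> exactly as logged
step 6: x = 1*(-37) + (2)*(-22) + (-5) = -86 -> matches
step 7: x = 1*(-86) + (2)*(-37) + (-5) = -165 -> agrees with the trace
step 8: x = 1*(-165) + (2)*(-86) + (-5) = -342 -> same as recorded
step 9: x = 1*(-342) + (2)*(-165) + (-5) = -677 -> matches
step 10: x = 1*(-677) + (2)*(-342) + (-5) = -1366 -> checks out
All steps check out; nothing to correct.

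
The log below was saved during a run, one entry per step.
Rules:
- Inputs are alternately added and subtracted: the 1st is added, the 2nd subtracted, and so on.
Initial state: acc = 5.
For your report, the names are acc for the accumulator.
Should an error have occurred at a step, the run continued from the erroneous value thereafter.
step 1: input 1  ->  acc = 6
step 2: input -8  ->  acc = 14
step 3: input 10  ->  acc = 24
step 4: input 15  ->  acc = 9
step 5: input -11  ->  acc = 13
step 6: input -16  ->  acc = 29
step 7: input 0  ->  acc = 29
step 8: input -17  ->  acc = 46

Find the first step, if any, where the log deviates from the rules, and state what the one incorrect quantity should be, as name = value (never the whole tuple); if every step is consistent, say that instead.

step 1: acc = 5 + 1 = 6 -> in agreement
step 2: acc = 6 - -8 = 14 -> verified
step 3: acc = 14 + 10 = 24 -> consistent with the log
step 4: acc = 24 - 15 = 9 -> verified
step 5: acc = 9 + -11 = -2 -> first mismatch against the log
First incorrect step: 5; the correct value is acc = -2.

step 5, acc = -2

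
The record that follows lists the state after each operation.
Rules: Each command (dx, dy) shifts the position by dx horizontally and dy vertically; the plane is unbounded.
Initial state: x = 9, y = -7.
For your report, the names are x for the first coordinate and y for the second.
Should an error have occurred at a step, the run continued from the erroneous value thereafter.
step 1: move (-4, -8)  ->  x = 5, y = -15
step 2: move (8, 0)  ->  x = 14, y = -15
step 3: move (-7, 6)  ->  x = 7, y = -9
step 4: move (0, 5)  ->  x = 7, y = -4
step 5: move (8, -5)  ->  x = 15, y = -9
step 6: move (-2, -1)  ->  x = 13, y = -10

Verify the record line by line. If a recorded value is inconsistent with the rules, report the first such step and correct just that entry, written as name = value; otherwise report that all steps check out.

step 2, x = 13

Step 1: x = 9 + (-4) = 5, y = -7 + (-8) = -15 — matches.
Step 2: x = 5 + (8) = 13, y = -15 + (0) = -15 — the record has a different value.
The earliest wrong entry is at step 2: it should read x = 13.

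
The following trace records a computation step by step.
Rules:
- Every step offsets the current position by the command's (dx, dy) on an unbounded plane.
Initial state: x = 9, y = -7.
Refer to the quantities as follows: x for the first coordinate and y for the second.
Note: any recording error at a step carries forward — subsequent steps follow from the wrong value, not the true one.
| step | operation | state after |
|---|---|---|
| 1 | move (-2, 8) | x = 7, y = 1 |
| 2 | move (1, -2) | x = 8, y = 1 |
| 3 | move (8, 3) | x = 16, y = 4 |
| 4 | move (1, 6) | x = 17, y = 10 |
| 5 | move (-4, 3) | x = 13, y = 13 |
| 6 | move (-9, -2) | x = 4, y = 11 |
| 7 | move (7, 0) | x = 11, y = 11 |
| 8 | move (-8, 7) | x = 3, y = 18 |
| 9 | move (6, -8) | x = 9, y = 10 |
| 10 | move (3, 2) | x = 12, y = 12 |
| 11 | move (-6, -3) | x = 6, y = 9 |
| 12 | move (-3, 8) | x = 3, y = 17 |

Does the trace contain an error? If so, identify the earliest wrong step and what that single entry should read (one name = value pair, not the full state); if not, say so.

Recomputing the run from the initial state:
step 1: x = 7, y = 1
step 2: x = 8, y = -1
step 3: x = 16, y = 2
step 4: x = 17, y = 8
step 5: x = 13, y = 11
step 6: x = 4, y = 9
step 7: x = 11, y = 9
step 8: x = 3, y = 16
step 9: x = 9, y = 8
step 10: x = 12, y = 10
step 11: x = 6, y = 7
step 12: x = 3, y = 15
The first disagreement with the trace is at step 2, where the value should be y = -1.

step 2, y = -1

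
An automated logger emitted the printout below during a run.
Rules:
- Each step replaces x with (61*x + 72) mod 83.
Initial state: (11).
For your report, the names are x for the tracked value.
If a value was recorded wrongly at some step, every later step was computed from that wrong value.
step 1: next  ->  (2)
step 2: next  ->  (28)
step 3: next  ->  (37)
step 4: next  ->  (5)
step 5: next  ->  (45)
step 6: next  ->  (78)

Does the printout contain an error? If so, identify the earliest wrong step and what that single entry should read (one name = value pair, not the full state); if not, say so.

step 1, x = 79

Step 1: x = (61*11 + 72) mod 83 = 79 — the printout has a different value.
Step 1 is the first one off; corrected, x = 79.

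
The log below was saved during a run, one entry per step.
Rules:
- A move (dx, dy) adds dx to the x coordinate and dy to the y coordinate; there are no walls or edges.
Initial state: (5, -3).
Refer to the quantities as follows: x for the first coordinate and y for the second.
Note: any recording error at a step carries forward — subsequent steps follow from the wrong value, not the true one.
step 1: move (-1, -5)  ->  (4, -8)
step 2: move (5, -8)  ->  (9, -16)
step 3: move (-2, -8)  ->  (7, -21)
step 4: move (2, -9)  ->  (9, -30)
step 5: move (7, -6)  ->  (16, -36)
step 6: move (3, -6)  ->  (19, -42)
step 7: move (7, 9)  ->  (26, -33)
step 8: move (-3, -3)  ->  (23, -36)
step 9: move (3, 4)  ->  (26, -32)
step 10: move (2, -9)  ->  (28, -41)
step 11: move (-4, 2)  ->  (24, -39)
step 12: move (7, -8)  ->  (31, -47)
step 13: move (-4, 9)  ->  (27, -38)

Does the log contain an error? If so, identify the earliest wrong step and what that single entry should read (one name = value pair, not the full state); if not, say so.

1. x = 5 + (-1) = 4, y = -3 + (-5) = -8 (matches)
2. x = 4 + (5) = 9, y = -8 + (-8) = -16 (agrees with the log)
3. x = 9 + (-2) = 7, y = -16 + (-8) = -24 (a discrepancy with the log)
The earliest wrong entry is at step 3: it should read y = -24.

step 3, y = -24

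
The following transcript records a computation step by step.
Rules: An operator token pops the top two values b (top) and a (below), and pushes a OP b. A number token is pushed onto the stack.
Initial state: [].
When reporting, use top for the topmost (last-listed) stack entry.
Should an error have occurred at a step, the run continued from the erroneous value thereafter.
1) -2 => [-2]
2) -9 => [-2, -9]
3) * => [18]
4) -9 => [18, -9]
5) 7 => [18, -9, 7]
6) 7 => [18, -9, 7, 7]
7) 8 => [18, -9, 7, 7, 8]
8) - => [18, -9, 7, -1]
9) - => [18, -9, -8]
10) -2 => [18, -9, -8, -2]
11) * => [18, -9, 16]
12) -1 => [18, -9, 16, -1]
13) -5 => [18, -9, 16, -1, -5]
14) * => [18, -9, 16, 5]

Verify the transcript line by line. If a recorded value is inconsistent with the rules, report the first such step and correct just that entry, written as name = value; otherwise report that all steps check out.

step 9, top = 8

Step 1: push -2: top = -2 — verified.
Step 2: push -9: top = -9 — confirmed correct.
Step 3: -2 * -9 = 18 — same as recorded.
Step 4: push -9: top = -9 — confirmed correct.
Step 5: push 7: top = 7 — verified.
Step 6: push 7: top = 7 — same as recorded.
Step 7: push 8: top = 8 — confirmed correct.
Step 8: 7 - 8 = -1 — exactly as logged.
Step 9: 7 - -1 = 8 — this is not what the transcript shows.
Step 9 is the first one off; corrected, top = 8.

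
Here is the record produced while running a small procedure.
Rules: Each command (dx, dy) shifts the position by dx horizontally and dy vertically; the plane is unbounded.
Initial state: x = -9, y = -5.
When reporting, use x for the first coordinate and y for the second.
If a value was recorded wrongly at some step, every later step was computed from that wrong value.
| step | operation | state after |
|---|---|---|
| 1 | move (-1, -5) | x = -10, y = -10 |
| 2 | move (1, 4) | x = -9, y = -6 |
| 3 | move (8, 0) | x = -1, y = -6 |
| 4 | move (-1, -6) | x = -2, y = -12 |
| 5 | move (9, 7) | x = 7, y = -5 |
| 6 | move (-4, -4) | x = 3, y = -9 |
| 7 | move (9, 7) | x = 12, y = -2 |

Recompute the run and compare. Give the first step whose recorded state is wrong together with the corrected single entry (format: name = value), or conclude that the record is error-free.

Recomputing the run from the initial state:
step 1: x = -10, y = -10
step 2: x = -9, y = -6
step 3: x = -1, y = -6
step 4: x = -2, y = -12
step 5: x = 7, y = -5
step 6: x = 3, y = -9
step 7: x = 12, y = -2
This matches the record at every step.

no error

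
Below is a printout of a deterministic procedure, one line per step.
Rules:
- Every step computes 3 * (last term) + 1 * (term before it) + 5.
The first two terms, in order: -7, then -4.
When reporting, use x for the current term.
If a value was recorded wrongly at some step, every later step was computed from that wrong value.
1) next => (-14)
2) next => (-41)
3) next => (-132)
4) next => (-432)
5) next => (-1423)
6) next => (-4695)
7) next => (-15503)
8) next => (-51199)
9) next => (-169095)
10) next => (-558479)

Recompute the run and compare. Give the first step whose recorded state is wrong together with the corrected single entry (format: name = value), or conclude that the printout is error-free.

step 6, x = -4696

Step 1: x = 3*(-4) + (1)*(-7) + (5) = -14 — agrees with the printout.
Step 2: x = 3*(-14) + (1)*(-4) + (5) = -41 — same as recorded.
Step 3: x = 3*(-41) + (1)*(-14) + (5) = -132 — checks out.
Step 4: x = 3*(-132) + (1)*(-41) + (5) = -432 — in agreement.
Step 5: x = 3*(-432) + (1)*(-132) + (5) = -1423 — checks out.
Step 6: x = 3*(-1423) + (1)*(-432) + (5) = -4696 — the printout disagrees here.
So the first discrepancy is step 6, where the right value is x = -4696.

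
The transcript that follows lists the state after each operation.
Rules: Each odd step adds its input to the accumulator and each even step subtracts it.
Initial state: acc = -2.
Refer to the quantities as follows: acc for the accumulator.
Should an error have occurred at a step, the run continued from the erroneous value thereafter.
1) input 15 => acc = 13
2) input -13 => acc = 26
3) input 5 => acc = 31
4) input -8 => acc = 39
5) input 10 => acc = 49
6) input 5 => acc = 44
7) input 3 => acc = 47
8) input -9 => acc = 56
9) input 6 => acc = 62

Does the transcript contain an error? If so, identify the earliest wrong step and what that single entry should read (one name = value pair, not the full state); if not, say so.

no error

Recomputing the run from the initial state:
step 1: acc = 13
step 2: acc = 26
step 3: acc = 31
step 4: acc = 39
step 5: acc = 49
step 6: acc = 44
step 7: acc = 47
step 8: acc = 56
step 9: acc = 62
This matches the transcript at every step.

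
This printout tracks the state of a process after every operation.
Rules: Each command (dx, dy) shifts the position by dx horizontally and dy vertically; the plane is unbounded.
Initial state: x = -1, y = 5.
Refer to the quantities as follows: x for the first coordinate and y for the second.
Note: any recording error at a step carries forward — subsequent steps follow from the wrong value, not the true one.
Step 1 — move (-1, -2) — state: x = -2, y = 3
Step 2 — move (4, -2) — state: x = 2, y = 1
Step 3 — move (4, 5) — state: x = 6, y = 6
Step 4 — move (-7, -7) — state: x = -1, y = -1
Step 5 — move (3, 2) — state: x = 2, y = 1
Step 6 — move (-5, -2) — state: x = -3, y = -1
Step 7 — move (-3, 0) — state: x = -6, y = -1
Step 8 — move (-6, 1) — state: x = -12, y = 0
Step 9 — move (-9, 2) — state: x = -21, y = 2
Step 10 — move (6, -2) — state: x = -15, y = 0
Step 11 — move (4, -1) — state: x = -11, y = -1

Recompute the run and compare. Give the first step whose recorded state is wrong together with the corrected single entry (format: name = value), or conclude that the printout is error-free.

Recomputing the run from the initial state:
step 1: x = -2, y = 3
step 2: x = 2, y = 1
step 3: x = 6, y = 6
step 4: x = -1, y = -1
step 5: x = 2, y = 1
step 6: x = -3, y = -1
step 7: x = -6, y = -1
step 8: x = -12, y = 0
step 9: x = -21, y = 2
step 10: x = -15, y = 0
step 11: x = -11, y = -1
This matches the printout at every step.

no error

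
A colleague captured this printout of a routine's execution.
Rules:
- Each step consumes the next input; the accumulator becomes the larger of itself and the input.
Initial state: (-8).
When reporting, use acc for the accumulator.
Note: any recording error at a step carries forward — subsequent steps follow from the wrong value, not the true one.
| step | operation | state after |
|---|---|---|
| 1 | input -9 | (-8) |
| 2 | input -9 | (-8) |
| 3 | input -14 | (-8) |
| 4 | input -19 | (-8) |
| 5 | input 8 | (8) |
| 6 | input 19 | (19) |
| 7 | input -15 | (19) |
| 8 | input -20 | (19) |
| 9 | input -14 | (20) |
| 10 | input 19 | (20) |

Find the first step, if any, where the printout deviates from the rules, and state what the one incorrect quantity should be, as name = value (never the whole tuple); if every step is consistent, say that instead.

step 1: acc = max(-8, -9) = -8 -> same as recorded
step 2: acc = max(-8, -9) = -8 -> exactly as logged
step 3: acc = max(-8, -14) = -8 -> agrees with the printout
step 4: acc = max(-8, -19) = -8 -> same as recorded
step 5: acc = max(-8, 8) = 8 -> matches
step 6: acc = max(8, 19) = 19 -> checks out
step 7: acc = max(19, -15) = 19 -> checks out
step 8: acc = max(19, -20) = 19 -> same as recorded
step 9: acc = max(19, -14) = 19 -> not what was recorded
That makes step 9 the first incorrect line — acc = 19 is what it should show.

step 9, acc = 19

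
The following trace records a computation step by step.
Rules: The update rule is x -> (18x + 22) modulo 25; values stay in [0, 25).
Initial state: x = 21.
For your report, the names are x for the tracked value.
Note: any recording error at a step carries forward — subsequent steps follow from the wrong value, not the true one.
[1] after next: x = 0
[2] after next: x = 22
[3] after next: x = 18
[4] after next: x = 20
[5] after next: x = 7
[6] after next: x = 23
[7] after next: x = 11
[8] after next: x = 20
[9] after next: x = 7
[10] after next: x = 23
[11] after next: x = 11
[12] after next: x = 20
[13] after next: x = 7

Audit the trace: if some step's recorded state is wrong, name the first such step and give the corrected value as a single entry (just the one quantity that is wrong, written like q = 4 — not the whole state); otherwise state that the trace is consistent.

Step 1: x = (18*21 + 22) mod 25 = 0 — no discrepancy.
Step 2: x = (18*0 + 22) mod 25 = 22 — in agreement.
Step 3: x = (18*22 + 22) mod 25 = 18 — agrees with the trace.
Step 4: x = (18*18 + 22) mod 25 = 21 — a discrepancy with the trace.
Conclusion: step 4 carries the first error; the entry should be x = 21.

step 4, x = 21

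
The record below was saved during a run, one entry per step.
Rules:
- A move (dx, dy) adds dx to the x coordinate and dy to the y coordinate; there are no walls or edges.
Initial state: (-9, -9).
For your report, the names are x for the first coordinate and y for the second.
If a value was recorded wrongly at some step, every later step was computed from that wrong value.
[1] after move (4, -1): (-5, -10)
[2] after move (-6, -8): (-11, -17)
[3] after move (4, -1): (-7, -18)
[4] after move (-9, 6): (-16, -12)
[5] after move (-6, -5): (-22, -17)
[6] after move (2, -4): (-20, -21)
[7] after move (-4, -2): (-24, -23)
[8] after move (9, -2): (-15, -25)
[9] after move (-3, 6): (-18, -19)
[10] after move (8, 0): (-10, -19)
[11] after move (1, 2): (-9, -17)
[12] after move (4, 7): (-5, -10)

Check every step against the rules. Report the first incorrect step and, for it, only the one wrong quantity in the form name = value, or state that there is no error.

Step 1: x = -9 + (4) = -5, y = -9 + (-1) = -10 — confirmed correct.
Step 2: x = -5 + (-6) = -11, y = -10 + (-8) = -18 — the record has a different value.
The earliest wrong entry is at step 2: it should read y = -18.

step 2, y = -18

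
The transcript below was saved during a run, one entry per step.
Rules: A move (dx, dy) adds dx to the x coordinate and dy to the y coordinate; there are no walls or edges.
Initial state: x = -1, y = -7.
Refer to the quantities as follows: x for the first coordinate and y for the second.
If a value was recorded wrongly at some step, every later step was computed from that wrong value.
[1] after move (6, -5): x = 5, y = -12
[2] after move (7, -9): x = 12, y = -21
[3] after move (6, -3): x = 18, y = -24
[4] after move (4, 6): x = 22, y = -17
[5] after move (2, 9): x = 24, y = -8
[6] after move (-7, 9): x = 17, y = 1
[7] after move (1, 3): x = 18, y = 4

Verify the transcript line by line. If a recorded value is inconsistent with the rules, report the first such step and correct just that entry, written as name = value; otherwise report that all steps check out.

Step 1: x = -1 + (6) = 5, y = -7 + (-5) = -12 — consistent with the transcript.
Step 2: x = 5 + (7) = 12, y = -12 + (-9) = -21 — matches.
Step 3: x = 12 + (6) = 18, y = -21 + (-3) = -24 — agrees with the transcript.
Step 4: x = 18 + (4) = 22, y = -24 + (6) = -18 — the recorded entry deviates here.
So the first discrepancy is step 4, where the right value is y = -18.

step 4, y = -18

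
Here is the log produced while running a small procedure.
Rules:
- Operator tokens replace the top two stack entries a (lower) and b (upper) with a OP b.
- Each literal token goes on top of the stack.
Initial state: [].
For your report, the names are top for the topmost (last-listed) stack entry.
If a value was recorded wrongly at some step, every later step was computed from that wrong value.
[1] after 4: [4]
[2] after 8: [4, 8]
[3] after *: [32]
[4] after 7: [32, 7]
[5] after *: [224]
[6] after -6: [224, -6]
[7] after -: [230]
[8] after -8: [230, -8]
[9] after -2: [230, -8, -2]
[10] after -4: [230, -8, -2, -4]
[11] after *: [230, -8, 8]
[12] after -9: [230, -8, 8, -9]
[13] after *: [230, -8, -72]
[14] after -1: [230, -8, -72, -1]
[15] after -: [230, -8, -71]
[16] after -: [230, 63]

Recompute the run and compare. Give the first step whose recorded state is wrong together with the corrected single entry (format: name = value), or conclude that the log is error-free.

1. push 4: top = 4 (no discrepancy)
2. push 8: top = 8 (consistent with the log)
3. 4 * 8 = 32 (exactly as logged)
4. push 7: top = 7 (exactly as logged)
5. 32 * 7 = 224 (checks out)
6. push -6: top = -6 (agrees with the log)
7. 224 - -6 = 230 (agrees with the log)
8. push -8: top = -8 (matches)
9. push -2: top = -2 (verified)
10. push -4: top = -4 (no discrepancy)
11. -2 * -4 = 8 (in agreement)
12. push -9: top = -9 (checks out)
13. 8 * -9 = -72 (verified)
14. push -1: top = -1 (no discrepancy)
15. -72 - -1 = -71 (agrees with the log)
16. -8 - -71 = 63 (checks out)
All entries verified; no error found.

no error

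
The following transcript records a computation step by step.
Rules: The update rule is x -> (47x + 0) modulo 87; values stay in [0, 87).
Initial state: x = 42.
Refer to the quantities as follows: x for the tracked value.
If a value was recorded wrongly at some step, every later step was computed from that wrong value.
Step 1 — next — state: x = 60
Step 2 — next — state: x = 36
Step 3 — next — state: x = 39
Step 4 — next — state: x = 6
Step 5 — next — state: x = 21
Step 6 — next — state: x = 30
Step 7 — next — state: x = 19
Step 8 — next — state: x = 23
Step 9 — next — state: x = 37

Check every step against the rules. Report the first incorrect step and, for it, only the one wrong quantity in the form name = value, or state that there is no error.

1. x = (47*42 + 0) mod 87 = 60 (matches)
2. x = (47*60 + 0) mod 87 = 36 (agrees with the transcript)
3. x = (47*36 + 0) mod 87 = 39 (confirmed correct)
4. x = (47*39 + 0) mod 87 = 6 (verified)
5. x = (47*6 + 0) mod 87 = 21 (agrees with the transcript)
6. x = (47*21 + 0) mod 87 = 30 (same as recorded)
7. x = (47*30 + 0) mod 87 = 18 (this is not what the transcript shows)
First deviation found at step 7; the corrected entry is x = 18.

step 7, x = 18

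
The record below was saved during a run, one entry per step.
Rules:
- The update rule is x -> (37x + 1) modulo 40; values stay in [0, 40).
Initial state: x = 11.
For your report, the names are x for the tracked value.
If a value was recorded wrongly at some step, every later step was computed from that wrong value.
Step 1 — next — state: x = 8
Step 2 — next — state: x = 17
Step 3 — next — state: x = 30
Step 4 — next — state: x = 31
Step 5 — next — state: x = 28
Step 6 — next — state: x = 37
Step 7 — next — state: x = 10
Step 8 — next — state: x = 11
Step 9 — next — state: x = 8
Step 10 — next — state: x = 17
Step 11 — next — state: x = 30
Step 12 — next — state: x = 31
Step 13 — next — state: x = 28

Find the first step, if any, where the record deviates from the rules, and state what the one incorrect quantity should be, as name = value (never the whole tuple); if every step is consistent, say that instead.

Step 1: x = (37*11 + 1) mod 40 = 8 — no discrepancy.
Step 2: x = (37*8 + 1) mod 40 = 17 — agrees with the record.
Step 3: x = (37*17 + 1) mod 40 = 30 — agrees with the record.
Step 4: x = (37*30 + 1) mod 40 = 31 — agrees with the record.
Step 5: x = (37*31 + 1) mod 40 = 28 — same as recorded.
Step 6: x = (37*28 + 1) mod 40 = 37 — checks out.
Step 7: x = (37*37 + 1) mod 40 = 10 — matches.
Step 8: x = (37*10 + 1) mod 40 = 11 — confirmed correct.
Step 9: x = (37*11 + 1) mod 40 = 8 — confirmed correct.
Step 10: x = (37*8 + 1) mod 40 = 17 — exactly as logged.
Step 11: x = (37*17 + 1) mod 40 = 30 — agrees with the record.
Step 12: x = (37*30 + 1) mod 40 = 31 — agrees with the record.
Step 13: x = (37*31 + 1) mod 40 = 28 — confirmed correct.
All entries verified; no error found.

no error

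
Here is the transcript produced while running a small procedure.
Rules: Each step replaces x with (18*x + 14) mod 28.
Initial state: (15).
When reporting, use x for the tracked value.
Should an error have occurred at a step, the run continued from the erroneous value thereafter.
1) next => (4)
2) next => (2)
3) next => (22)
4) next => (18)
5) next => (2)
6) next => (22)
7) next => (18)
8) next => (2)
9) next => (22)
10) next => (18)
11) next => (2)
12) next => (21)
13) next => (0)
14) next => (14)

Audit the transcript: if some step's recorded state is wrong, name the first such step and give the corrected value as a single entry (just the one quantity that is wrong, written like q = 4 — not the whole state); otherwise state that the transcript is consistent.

step 12, x = 22

Step 1: x = (18*15 + 14) mod 28 = 4 — checks out.
Step 2: x = (18*4 + 14) mod 28 = 2 — matches.
Step 3: x = (18*2 + 14) mod 28 = 22 — confirmed correct.
Step 4: x = (18*22 + 14) mod 28 = 18 — verified.
Step 5: x = (18*18 + 14) mod 28 = 2 — checks out.
Step 6: x = (18*2 + 14) mod 28 = 22 — confirmed correct.
Step 7: x = (18*22 + 14) mod 28 = 18 — confirmed correct.
Step 8: x = (18*18 + 14) mod 28 = 2 — exactly as logged.
Step 9: x = (18*2 + 14) mod 28 = 22 — no discrepancy.
Step 10: x = (18*22 + 14) mod 28 = 18 — no discrepancy.
Step 11: x = (18*18 + 14) mod 28 = 2 — consistent with the transcript.
Step 12: x = (18*2 + 14) mod 28 = 22 — the recorded entry deviates here.
First deviation found at step 12; the corrected entry is x = 22.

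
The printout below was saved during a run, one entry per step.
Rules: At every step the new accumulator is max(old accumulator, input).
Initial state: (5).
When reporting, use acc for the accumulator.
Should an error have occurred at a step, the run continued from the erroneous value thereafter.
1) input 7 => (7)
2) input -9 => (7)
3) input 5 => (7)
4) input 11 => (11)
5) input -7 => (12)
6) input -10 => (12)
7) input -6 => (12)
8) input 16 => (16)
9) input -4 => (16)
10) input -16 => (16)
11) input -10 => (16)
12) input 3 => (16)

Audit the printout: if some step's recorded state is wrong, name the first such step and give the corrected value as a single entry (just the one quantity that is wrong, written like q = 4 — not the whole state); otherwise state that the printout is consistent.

1. acc = max(5, 7) = 7 (matches)
2. acc = max(7, -9) = 7 (consistent with the printout)
3. acc = max(7, 5) = 7 (in agreement)
4. acc = max(7, 11) = 11 (confirmed correct)
5. acc = max(11, -7) = 11 (the printout disagrees here)
First incorrect step: 5; the correct value is acc = 11.

step 5, acc = 11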